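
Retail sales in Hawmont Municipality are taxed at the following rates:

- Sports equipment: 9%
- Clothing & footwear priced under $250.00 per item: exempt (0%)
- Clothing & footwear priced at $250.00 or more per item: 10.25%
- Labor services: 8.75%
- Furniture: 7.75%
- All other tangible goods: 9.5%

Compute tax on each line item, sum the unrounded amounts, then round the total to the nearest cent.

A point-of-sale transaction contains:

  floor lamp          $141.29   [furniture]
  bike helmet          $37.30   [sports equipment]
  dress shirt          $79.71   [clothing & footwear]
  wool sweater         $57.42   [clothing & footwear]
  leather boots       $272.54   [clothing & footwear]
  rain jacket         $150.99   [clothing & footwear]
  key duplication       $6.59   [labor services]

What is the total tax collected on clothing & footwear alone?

$27.94

Dress shirt $79.71: clothing & footwear, under $250.00 → 0% → $0.00
Wool sweater $57.42: clothing & footwear, under $250.00 → 0% → $0.00
Leather boots $272.54: clothing & footwear, $250.00 or more → 10.25% → $27.93535
Rain jacket $150.99: clothing & footwear, under $250.00 → 0% → $0.00
Tax on clothing & footwear: unrounded sum = $27.93535 → $27.94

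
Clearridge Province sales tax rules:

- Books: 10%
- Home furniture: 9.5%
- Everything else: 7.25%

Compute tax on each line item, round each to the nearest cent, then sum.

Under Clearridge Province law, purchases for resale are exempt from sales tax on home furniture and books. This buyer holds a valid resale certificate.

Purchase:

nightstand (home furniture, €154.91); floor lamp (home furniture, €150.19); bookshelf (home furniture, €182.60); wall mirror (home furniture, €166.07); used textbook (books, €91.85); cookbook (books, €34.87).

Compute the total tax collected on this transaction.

Nightstand €154.91: home furniture, buyer-exempt → 0% → €0.00
Floor lamp €150.19: home furniture, buyer-exempt → 0% → €0.00
Bookshelf €182.60: home furniture, buyer-exempt → 0% → €0.00
Wall mirror €166.07: home furniture, buyer-exempt → 0% → €0.00
Used textbook €91.85: books, buyer-exempt → 0% → €0.00
Cookbook €34.87: books, buyer-exempt → 0% → €0.00
Total tax = €0.00

€0.00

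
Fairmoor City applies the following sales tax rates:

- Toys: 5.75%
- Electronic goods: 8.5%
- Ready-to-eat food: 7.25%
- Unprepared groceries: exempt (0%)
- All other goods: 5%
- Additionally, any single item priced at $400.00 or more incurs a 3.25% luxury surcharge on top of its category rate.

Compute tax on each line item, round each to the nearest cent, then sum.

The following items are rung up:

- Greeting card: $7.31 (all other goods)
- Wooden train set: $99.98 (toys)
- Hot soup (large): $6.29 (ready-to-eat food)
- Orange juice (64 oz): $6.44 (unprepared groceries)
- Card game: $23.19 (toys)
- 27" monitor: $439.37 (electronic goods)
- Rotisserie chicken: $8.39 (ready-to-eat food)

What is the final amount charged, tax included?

Greeting card $7.31: all other goods → 5% → $0.37
Wooden train set $99.98: toys → 5.75% → $5.75
Hot soup (large) $6.29: ready-to-eat food → 7.25% → $0.46
Orange juice (64 oz) $6.44: unprepared groceries → 0% → $0.00
Card game $23.19: toys → 5.75% → $1.33
27" monitor $439.37: electronic goods → 8.5% + 3.25% surcharge = 11.75% → $51.63
Rotisserie chicken $8.39: ready-to-eat food → 7.25% → $0.61
Subtotal = $590.97; tax = $60.15; total due = $651.12

$651.12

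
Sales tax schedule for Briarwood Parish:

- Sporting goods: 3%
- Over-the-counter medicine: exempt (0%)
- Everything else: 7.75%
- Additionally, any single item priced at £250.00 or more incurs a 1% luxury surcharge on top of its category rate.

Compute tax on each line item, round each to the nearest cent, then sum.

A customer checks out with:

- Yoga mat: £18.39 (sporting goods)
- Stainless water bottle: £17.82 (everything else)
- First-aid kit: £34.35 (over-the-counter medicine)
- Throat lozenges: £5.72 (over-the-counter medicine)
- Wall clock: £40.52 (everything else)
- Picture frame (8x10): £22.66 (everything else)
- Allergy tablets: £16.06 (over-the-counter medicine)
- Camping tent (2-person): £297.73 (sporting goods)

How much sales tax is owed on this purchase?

Yoga mat £18.39: sporting goods → 3% → £0.55
Stainless water bottle £17.82: everything else → 7.75% → £1.38
First-aid kit £34.35: over-the-counter medicine → 0% → £0.00
Throat lozenges £5.72: over-the-counter medicine → 0% → £0.00
Wall clock £40.52: everything else → 7.75% → £3.14
Picture frame (8x10) £22.66: everything else → 7.75% → £1.76
Allergy tablets £16.06: over-the-counter medicine → 0% → £0.00
Camping tent (2-person) £297.73: sporting goods → 3% + 1% surcharge = 4% → £11.91
Total tax = £0.55 + £1.38 + £3.14 + £1.76 + £11.91 = £18.74

£18.74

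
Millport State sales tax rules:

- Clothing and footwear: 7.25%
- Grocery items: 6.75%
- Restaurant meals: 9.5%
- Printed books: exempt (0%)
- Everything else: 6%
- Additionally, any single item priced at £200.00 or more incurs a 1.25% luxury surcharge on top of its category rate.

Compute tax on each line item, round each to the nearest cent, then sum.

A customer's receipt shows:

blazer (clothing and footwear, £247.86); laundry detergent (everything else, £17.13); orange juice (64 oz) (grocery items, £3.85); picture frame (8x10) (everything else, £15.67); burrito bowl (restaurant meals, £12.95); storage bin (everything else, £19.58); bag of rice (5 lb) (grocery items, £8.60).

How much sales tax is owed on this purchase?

Blazer £247.86: clothing and footwear → 7.25% + 1.25% surcharge = 8.5% → £21.07
Laundry detergent £17.13: everything else → 6% → £1.03
Orange juice (64 oz) £3.85: grocery items → 6.75% → £0.26
Picture frame (8x10) £15.67: everything else → 6% → £0.94
Burrito bowl £12.95: restaurant meals → 9.5% → £1.23
Storage bin £19.58: everything else → 6% → £1.17
Bag of rice (5 lb) £8.60: grocery items → 6.75% → £0.58
Total tax = £21.07 + £1.03 + £0.26 + £0.94 + £1.23 + £1.17 + £0.58 = £26.28

£26.28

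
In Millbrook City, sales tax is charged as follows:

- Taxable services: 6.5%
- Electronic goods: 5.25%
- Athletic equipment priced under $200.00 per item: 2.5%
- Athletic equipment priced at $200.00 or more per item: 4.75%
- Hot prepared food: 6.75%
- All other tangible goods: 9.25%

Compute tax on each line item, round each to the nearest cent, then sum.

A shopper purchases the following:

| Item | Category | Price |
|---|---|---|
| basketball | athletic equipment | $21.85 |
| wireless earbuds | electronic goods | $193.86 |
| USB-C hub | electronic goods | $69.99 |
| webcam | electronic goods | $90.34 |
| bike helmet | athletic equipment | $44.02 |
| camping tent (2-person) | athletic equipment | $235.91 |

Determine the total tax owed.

$31.45

Basketball $21.85: athletic equipment, under $200.00 → 2.5% → $0.55
Wireless earbuds $193.86: electronic goods → 5.25% → $10.18
USB-C hub $69.99: electronic goods → 5.25% → $3.67
Webcam $90.34: electronic goods → 5.25% → $4.74
Bike helmet $44.02: athletic equipment, under $200.00 → 2.5% → $1.10
Camping tent (2-person) $235.91: athletic equipment, $200.00 or more → 4.75% → $11.21
Total tax = $0.55 + $10.18 + $3.67 + $4.74 + $1.10 + $11.21 = $31.45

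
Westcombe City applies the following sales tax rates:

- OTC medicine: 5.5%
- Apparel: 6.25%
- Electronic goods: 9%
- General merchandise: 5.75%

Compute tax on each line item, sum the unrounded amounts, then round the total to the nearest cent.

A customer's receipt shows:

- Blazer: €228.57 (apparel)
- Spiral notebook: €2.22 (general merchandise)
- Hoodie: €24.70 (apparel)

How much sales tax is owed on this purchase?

€15.96

Blazer €228.57: apparel → 6.25% → €14.285625
Spiral notebook €2.22: general merchandise → 5.75% → €0.12765
Hoodie €24.70: apparel → 6.25% → €1.54375
Unrounded tax sum = €15.957025 → €15.96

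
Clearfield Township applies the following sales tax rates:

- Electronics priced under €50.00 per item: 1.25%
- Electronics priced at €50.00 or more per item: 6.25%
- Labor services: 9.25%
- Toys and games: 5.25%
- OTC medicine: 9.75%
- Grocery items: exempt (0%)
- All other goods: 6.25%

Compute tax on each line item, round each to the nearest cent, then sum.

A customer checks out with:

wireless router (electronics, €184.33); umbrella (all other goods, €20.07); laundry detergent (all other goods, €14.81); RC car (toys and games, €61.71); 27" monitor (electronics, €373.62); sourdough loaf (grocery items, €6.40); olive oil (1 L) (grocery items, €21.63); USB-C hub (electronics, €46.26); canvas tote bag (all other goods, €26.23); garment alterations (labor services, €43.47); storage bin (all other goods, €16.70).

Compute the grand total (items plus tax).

Wireless router €184.33: electronics, €50.00 or more → 6.25% → €11.52
Umbrella €20.07: all other goods → 6.25% → €1.25
Laundry detergent €14.81: all other goods → 6.25% → €0.93
RC car €61.71: toys and games → 5.25% → €3.24
27" monitor €373.62: electronics, €50.00 or more → 6.25% → €23.35
Sourdough loaf €6.40: grocery items → 0% → €0.00
Olive oil (1 L) €21.63: grocery items → 0% → €0.00
USB-C hub €46.26: electronics, under €50.00 → 1.25% → €0.58
Canvas tote bag €26.23: all other goods → 6.25% → €1.64
Garment alterations €43.47: labor services → 9.25% → €4.02
Storage bin €16.70: all other goods → 6.25% → €1.04
Subtotal = €815.23; tax = €47.57; total due = €862.80

€862.80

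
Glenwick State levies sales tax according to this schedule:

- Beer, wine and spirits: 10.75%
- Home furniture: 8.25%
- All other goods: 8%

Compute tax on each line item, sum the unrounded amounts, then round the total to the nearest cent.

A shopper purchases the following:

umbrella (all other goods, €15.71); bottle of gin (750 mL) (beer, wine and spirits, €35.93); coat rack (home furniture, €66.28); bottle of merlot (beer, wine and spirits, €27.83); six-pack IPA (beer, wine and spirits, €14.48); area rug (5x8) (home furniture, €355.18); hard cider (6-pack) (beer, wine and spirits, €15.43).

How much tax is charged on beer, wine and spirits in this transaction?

Bottle of gin (750 mL) €35.93: beer, wine and spirits → 10.75% → €3.862475
Bottle of merlot €27.83: beer, wine and spirits → 10.75% → €2.991725
Six-pack IPA €14.48: beer, wine and spirits → 10.75% → €1.5566
Hard cider (6-pack) €15.43: beer, wine and spirits → 10.75% → €1.658725
Tax on beer, wine and spirits: unrounded sum = €10.069525 → €10.07

€10.07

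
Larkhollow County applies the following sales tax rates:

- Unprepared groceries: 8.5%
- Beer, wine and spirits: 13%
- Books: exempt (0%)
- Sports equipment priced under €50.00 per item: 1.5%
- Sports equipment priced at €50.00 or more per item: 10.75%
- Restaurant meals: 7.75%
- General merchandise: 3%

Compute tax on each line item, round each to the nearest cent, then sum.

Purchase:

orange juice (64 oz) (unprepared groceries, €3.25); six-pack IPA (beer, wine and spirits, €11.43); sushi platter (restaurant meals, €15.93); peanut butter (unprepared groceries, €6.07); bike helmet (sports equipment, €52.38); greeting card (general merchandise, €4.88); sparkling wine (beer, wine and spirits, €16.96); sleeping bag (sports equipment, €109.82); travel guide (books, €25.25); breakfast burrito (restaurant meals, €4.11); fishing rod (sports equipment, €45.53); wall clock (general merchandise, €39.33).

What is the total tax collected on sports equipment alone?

Bike helmet €52.38: sports equipment, €50.00 or more → 10.75% → €5.63
Sleeping bag €109.82: sports equipment, €50.00 or more → 10.75% → €11.81
Fishing rod €45.53: sports equipment, under €50.00 → 1.5% → €0.68
Tax on sports equipment = €5.63 + €11.81 + €0.68 = €18.12

€18.12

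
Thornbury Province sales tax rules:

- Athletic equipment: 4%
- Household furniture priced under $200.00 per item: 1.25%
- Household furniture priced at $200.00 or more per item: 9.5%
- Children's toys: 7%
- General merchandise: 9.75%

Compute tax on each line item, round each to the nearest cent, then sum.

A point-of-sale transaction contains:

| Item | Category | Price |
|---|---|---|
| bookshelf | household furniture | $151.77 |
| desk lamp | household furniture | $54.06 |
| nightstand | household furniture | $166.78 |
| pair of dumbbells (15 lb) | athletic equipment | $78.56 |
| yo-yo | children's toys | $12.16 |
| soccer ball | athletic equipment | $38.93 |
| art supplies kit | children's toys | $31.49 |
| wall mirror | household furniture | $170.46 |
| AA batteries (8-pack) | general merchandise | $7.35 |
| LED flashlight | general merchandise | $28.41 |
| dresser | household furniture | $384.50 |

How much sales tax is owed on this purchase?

$54.56

Bookshelf $151.77: household furniture, under $200.00 → 1.25% → $1.90
Desk lamp $54.06: household furniture, under $200.00 → 1.25% → $0.68
Nightstand $166.78: household furniture, under $200.00 → 1.25% → $2.08
Pair of dumbbells (15 lb) $78.56: athletic equipment → 4% → $3.14
Yo-yo $12.16: children's toys → 7% → $0.85
Soccer ball $38.93: athletic equipment → 4% → $1.56
Art supplies kit $31.49: children's toys → 7% → $2.20
Wall mirror $170.46: household furniture, under $200.00 → 1.25% → $2.13
AA batteries (8-pack) $7.35: general merchandise → 9.75% → $0.72
LED flashlight $28.41: general merchandise → 9.75% → $2.77
Dresser $384.50: household furniture, $200.00 or more → 9.5% → $36.53
Total tax = $1.90 + $0.68 + $2.08 + $3.14 + $0.85 + $1.56 + $2.20 + $2.13 + $0.72 + $2.77 + $36.53 = $54.56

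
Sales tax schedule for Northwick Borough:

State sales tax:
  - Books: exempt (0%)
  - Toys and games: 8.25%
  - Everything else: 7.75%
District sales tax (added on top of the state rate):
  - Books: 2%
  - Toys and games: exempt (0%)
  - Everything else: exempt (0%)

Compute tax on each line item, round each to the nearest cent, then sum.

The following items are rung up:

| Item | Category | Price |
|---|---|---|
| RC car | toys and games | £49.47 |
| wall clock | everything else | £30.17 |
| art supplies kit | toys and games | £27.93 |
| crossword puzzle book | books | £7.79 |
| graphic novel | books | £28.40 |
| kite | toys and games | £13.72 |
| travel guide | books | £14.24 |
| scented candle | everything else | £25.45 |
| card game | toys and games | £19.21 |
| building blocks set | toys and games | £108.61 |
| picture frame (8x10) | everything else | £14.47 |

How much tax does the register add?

£24.49

RC car £49.47: toys and games → 8.25% + 0% district = 8.25% → £4.08
Wall clock £30.17: everything else → 7.75% + 0% district = 7.75% → £2.34
Art supplies kit £27.93: toys and games → 8.25% + 0% district = 8.25% → £2.30
Crossword puzzle book £7.79: books → 0% + 2% district = 2% → £0.16
Graphic novel £28.40: books → 0% + 2% district = 2% → £0.57
Kite £13.72: toys and games → 8.25% + 0% district = 8.25% → £1.13
Travel guide £14.24: books → 0% + 2% district = 2% → £0.28
Scented candle £25.45: everything else → 7.75% + 0% district = 7.75% → £1.97
Card game £19.21: toys and games → 8.25% + 0% district = 8.25% → £1.58
Building blocks set £108.61: toys and games → 8.25% + 0% district = 8.25% → £8.96
Picture frame (8x10) £14.47: everything else → 7.75% + 0% district = 7.75% → £1.12
Total tax = £4.08 + £2.34 + £2.30 + £0.16 + £0.57 + £1.13 + £0.28 + £1.97 + £1.58 + £8.96 + £1.12 = £24.49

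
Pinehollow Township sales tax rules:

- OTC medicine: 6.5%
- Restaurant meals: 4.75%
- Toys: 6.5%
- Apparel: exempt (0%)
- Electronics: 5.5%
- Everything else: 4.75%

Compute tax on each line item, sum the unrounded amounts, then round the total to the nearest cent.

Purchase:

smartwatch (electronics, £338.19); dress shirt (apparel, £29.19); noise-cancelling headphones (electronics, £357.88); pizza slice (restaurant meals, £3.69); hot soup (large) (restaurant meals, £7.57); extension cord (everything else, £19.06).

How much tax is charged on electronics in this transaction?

Smartwatch £338.19: electronics → 5.5% → £18.60045
Noise-cancelling headphones £357.88: electronics → 5.5% → £19.6834
Tax on electronics: unrounded sum = £38.28385 → £38.28

£38.28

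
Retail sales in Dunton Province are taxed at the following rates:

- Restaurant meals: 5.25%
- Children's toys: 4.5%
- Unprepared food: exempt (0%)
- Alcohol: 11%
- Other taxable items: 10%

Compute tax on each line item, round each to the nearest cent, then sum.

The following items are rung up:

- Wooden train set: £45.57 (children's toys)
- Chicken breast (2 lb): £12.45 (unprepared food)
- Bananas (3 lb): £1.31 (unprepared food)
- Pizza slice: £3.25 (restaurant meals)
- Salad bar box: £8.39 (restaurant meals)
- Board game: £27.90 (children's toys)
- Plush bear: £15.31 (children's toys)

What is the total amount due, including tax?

Wooden train set £45.57: children's toys → 4.5% → £2.05
Chicken breast (2 lb) £12.45: unprepared food → 0% → £0.00
Bananas (3 lb) £1.31: unprepared food → 0% → £0.00
Pizza slice £3.25: restaurant meals → 5.25% → £0.17
Salad bar box £8.39: restaurant meals → 5.25% → £0.44
Board game £27.90: children's toys → 4.5% → £1.26
Plush bear £15.31: children's toys → 4.5% → £0.69
Subtotal = £114.18; tax = £4.61; total due = £118.79

£118.79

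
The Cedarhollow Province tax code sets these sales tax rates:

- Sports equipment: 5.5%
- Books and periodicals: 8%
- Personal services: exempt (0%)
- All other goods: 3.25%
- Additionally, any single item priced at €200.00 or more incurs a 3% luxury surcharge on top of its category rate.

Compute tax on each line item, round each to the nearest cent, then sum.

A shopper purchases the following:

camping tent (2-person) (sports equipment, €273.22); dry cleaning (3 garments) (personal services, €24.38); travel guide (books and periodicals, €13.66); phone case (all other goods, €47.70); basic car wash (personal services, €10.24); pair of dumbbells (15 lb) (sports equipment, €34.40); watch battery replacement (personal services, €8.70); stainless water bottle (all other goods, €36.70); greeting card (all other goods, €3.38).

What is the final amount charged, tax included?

Camping tent (2-person) €273.22: sports equipment → 5.5% + 3% surcharge = 8.5% → €23.22
Dry cleaning (3 garments) €24.38: personal services → 0% → €0.00
Travel guide €13.66: books and periodicals → 8% → €1.09
Phone case €47.70: all other goods → 3.25% → €1.55
Basic car wash €10.24: personal services → 0% → €0.00
Pair of dumbbells (15 lb) €34.40: sports equipment → 5.5% → €1.89
Watch battery replacement €8.70: personal services → 0% → €0.00
Stainless water bottle €36.70: all other goods → 3.25% → €1.19
Greeting card €3.38: all other goods → 3.25% → €0.11
Subtotal = €452.38; tax = €29.05; total due = €481.43

€481.43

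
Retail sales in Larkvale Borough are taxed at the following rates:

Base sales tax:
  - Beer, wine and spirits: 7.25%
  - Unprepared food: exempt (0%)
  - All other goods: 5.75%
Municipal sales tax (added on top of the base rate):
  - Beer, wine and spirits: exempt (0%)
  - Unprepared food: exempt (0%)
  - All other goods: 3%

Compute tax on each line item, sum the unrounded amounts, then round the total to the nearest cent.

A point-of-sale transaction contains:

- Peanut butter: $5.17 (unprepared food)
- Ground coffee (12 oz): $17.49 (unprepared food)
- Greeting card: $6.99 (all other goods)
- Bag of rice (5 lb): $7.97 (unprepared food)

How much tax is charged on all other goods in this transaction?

Greeting card $6.99: all other goods → 5.75% + 3% municipal = 8.75% → $0.611625
Tax on all other goods: unrounded sum = $0.611625 → $0.61

$0.61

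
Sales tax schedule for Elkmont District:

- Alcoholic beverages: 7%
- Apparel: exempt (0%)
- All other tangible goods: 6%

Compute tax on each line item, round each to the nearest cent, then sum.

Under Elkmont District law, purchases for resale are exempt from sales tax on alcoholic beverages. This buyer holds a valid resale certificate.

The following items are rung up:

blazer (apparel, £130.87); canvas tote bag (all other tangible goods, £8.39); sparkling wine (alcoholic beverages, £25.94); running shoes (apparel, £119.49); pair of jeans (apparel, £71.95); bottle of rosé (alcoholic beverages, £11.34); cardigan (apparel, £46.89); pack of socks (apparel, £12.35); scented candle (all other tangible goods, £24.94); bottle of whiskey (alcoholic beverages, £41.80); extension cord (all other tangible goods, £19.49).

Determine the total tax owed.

£3.17

Blazer £130.87: apparel → 0% → £0.00
Canvas tote bag £8.39: all other tangible goods → 6% → £0.50
Sparkling wine £25.94: alcoholic beverages, buyer-exempt → 0% → £0.00
Running shoes £119.49: apparel → 0% → £0.00
Pair of jeans £71.95: apparel → 0% → £0.00
Bottle of rosé £11.34: alcoholic beverages, buyer-exempt → 0% → £0.00
Cardigan £46.89: apparel → 0% → £0.00
Pack of socks £12.35: apparel → 0% → £0.00
Scented candle £24.94: all other tangible goods → 6% → £1.50
Bottle of whiskey £41.80: alcoholic beverages, buyer-exempt → 0% → £0.00
Extension cord £19.49: all other tangible goods → 6% → £1.17
Total tax = £0.50 + £1.50 + £1.17 = £3.17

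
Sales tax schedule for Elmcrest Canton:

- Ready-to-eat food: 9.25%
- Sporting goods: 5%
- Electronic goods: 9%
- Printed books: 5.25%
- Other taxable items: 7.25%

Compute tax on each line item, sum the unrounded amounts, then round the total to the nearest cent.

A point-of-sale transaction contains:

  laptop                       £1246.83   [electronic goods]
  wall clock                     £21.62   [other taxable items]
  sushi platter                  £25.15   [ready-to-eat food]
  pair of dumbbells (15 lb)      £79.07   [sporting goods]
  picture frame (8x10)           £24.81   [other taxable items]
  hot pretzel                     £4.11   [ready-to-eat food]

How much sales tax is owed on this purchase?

Laptop £1246.83: electronic goods → 9% → £112.2147
Wall clock £21.62: other taxable items → 7.25% → £1.56745
Sushi platter £25.15: ready-to-eat food → 9.25% → £2.326375
Pair of dumbbells (15 lb) £79.07: sporting goods → 5% → £3.9535
Picture frame (8x10) £24.81: other taxable items → 7.25% → £1.798725
Hot pretzel £4.11: ready-to-eat food → 9.25% → £0.380175
Unrounded tax sum = £122.240925 → £122.24

£122.24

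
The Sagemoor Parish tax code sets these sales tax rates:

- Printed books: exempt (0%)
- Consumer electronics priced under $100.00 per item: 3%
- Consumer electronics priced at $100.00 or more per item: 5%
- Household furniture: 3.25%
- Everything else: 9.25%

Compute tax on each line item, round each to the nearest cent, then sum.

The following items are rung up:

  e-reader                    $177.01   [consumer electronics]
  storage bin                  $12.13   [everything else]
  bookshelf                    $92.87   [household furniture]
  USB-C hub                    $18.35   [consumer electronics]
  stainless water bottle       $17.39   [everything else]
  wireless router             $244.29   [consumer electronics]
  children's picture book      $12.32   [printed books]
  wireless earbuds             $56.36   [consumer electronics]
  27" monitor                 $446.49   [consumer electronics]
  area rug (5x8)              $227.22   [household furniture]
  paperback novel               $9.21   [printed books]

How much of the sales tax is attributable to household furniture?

$10.40

Bookshelf $92.87: household furniture → 3.25% → $3.02
Area rug (5x8) $227.22: household furniture → 3.25% → $7.38
Tax on household furniture = $3.02 + $7.38 = $10.40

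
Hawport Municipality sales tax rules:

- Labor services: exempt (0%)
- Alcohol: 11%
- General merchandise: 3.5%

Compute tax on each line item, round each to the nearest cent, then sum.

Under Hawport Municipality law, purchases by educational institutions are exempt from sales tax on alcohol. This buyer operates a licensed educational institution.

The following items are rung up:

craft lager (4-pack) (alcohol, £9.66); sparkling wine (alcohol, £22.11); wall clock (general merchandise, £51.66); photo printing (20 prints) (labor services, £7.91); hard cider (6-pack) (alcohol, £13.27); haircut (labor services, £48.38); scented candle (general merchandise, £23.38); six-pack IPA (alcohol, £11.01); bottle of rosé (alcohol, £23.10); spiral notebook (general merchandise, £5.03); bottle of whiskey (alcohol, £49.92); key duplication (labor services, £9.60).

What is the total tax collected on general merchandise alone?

£2.81

Wall clock £51.66: general merchandise → 3.5% → £1.81
Scented candle £23.38: general merchandise → 3.5% → £0.82
Spiral notebook £5.03: general merchandise → 3.5% → £0.18
Tax on general merchandise = £1.81 + £0.82 + £0.18 = £2.81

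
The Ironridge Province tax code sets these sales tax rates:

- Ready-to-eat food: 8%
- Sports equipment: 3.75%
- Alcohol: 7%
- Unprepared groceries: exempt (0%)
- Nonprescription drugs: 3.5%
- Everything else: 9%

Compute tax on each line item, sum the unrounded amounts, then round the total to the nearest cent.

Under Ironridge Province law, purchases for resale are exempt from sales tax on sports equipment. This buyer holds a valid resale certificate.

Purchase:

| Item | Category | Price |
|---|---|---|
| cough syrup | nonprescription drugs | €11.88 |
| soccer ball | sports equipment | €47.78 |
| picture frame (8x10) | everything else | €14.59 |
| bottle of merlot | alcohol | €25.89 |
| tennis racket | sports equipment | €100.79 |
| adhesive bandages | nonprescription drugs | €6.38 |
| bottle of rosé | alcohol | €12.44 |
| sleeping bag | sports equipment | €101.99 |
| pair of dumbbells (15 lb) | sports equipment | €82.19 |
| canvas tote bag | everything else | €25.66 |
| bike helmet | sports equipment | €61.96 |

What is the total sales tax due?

€6.94

Cough syrup €11.88: nonprescription drugs → 3.5% → €0.4158
Soccer ball €47.78: sports equipment, buyer-exempt → 0% → €0.00
Picture frame (8x10) €14.59: everything else → 9% → €1.3131
Bottle of merlot €25.89: alcohol → 7% → €1.8123
Tennis racket €100.79: sports equipment, buyer-exempt → 0% → €0.00
Adhesive bandages €6.38: nonprescription drugs → 3.5% → €0.2233
Bottle of rosé €12.44: alcohol → 7% → €0.8708
Sleeping bag €101.99: sports equipment, buyer-exempt → 0% → €0.00
Pair of dumbbells (15 lb) €82.19: sports equipment, buyer-exempt → 0% → €0.00
Canvas tote bag €25.66: everything else → 9% → €2.3094
Bike helmet €61.96: sports equipment, buyer-exempt → 0% → €0.00
Unrounded tax sum = €6.9447 → €6.94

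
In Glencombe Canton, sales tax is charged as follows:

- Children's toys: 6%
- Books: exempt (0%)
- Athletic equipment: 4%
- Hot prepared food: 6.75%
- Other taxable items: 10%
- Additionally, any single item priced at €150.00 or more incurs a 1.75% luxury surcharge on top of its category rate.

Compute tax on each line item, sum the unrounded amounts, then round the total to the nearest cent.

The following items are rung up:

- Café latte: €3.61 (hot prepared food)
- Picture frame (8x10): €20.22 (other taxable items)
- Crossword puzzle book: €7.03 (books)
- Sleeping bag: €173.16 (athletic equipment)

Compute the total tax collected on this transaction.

€12.22

Café latte €3.61: hot prepared food → 6.75% → €0.243675
Picture frame (8x10) €20.22: other taxable items → 10% → €2.022
Crossword puzzle book €7.03: books → 0% → €0.00
Sleeping bag €173.16: athletic equipment → 4% + 1.75% surcharge = 5.75% → €9.9567
Unrounded tax sum = €12.222375 → €12.22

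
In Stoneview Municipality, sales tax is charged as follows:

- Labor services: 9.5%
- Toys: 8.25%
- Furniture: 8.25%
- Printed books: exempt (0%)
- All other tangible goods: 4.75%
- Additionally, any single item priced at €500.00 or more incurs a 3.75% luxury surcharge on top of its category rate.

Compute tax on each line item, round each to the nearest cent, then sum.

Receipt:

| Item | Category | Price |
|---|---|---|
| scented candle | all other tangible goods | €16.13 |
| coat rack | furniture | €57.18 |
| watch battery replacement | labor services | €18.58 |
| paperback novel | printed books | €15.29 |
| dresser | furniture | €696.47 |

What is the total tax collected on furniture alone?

Coat rack €57.18: furniture → 8.25% → €4.72
Dresser €696.47: furniture → 8.25% + 3.75% surcharge = 12% → €83.58
Tax on furniture = €4.72 + €83.58 = €88.30

€88.30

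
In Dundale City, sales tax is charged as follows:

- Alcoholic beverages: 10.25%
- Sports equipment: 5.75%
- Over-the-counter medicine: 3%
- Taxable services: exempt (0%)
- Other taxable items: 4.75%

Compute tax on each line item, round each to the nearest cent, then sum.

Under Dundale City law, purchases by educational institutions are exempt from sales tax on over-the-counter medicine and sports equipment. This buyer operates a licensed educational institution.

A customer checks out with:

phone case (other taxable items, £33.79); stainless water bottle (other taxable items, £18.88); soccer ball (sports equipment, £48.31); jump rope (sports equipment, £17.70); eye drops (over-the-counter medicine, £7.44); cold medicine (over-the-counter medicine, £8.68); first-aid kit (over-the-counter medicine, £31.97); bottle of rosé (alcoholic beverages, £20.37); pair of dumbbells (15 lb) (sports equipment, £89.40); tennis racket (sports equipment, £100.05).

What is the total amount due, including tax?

Phone case £33.79: other taxable items → 4.75% → £1.61
Stainless water bottle £18.88: other taxable items → 4.75% → £0.90
Soccer ball £48.31: sports equipment, buyer-exempt → 0% → £0.00
Jump rope £17.70: sports equipment, buyer-exempt → 0% → £0.00
Eye drops £7.44: over-the-counter medicine, buyer-exempt → 0% → £0.00
Cold medicine £8.68: over-the-counter medicine, buyer-exempt → 0% → £0.00
First-aid kit £31.97: over-the-counter medicine, buyer-exempt → 0% → £0.00
Bottle of rosé £20.37: alcoholic beverages → 10.25% → £2.09
Pair of dumbbells (15 lb) £89.40: sports equipment, buyer-exempt → 0% → £0.00
Tennis racket £100.05: sports equipment, buyer-exempt → 0% → £0.00
Subtotal = £376.59; tax = £4.60; total due = £381.19

£381.19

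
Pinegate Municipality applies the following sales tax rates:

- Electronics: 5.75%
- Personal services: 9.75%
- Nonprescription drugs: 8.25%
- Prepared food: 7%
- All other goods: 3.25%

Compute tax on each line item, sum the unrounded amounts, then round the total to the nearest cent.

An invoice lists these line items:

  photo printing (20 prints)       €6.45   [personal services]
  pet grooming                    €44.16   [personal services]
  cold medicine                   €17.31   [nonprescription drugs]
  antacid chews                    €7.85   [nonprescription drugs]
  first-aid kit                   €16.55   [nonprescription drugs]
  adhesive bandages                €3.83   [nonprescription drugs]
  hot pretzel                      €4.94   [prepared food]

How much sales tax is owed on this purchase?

€9.04

Photo printing (20 prints) €6.45: personal services → 9.75% → €0.628875
Pet grooming €44.16: personal services → 9.75% → €4.3056
Cold medicine €17.31: nonprescription drugs → 8.25% → €1.428075
Antacid chews €7.85: nonprescription drugs → 8.25% → €0.647625
First-aid kit €16.55: nonprescription drugs → 8.25% → €1.365375
Adhesive bandages €3.83: nonprescription drugs → 8.25% → €0.315975
Hot pretzel €4.94: prepared food → 7% → €0.3458
Unrounded tax sum = €9.037325 → €9.04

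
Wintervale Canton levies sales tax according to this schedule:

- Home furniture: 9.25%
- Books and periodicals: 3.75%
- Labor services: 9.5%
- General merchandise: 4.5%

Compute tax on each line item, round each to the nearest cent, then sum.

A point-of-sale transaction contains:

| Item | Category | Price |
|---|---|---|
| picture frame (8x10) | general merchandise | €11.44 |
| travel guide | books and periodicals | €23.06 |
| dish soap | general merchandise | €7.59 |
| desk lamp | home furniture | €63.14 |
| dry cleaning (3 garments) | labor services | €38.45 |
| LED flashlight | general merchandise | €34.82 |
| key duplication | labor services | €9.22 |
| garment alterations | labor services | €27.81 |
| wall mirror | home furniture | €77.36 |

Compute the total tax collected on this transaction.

€23.45

Picture frame (8x10) €11.44: general merchandise → 4.5% → €0.51
Travel guide €23.06: books and periodicals → 3.75% → €0.86
Dish soap €7.59: general merchandise → 4.5% → €0.34
Desk lamp €63.14: home furniture → 9.25% → €5.84
Dry cleaning (3 garments) €38.45: labor services → 9.5% → €3.65
LED flashlight €34.82: general merchandise → 4.5% → €1.57
Key duplication €9.22: labor services → 9.5% → €0.88
Garment alterations €27.81: labor services → 9.5% → €2.64
Wall mirror €77.36: home furniture → 9.25% → €7.16
Total tax = €0.51 + €0.86 + €0.34 + €5.84 + €3.65 + €1.57 + €0.88 + €2.64 + €7.16 = €23.45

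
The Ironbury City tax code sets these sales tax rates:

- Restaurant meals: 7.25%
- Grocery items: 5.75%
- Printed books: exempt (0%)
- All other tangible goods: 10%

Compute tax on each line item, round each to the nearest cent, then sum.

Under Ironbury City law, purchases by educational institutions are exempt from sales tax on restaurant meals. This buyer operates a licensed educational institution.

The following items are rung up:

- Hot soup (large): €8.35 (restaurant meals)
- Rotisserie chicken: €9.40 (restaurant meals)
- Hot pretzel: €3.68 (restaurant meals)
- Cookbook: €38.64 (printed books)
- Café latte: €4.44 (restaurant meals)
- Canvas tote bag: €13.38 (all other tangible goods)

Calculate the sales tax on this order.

€1.34

Hot soup (large) €8.35: restaurant meals, buyer-exempt → 0% → €0.00
Rotisserie chicken €9.40: restaurant meals, buyer-exempt → 0% → €0.00
Hot pretzel €3.68: restaurant meals, buyer-exempt → 0% → €0.00
Cookbook €38.64: printed books → 0% → €0.00
Café latte €4.44: restaurant meals, buyer-exempt → 0% → €0.00
Canvas tote bag €13.38: all other tangible goods → 10% → €1.34
Total tax = €1.34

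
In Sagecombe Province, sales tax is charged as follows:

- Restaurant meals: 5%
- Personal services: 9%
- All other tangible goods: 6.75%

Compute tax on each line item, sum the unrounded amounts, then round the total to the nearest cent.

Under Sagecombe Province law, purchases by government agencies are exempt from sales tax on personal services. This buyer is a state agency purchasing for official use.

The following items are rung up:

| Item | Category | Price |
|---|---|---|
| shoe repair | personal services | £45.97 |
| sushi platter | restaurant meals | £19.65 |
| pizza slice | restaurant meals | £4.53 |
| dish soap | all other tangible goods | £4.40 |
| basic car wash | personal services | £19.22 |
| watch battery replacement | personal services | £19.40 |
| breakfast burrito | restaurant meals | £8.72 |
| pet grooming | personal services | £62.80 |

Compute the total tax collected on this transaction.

£1.94

Shoe repair £45.97: personal services, buyer-exempt → 0% → £0.00
Sushi platter £19.65: restaurant meals → 5% → £0.9825
Pizza slice £4.53: restaurant meals → 5% → £0.2265
Dish soap £4.40: all other tangible goods → 6.75% → £0.297
Basic car wash £19.22: personal services, buyer-exempt → 0% → £0.00
Watch battery replacement £19.40: personal services, buyer-exempt → 0% → £0.00
Breakfast burrito £8.72: restaurant meals → 5% → £0.436
Pet grooming £62.80: personal services, buyer-exempt → 0% → £0.00
Unrounded tax sum = £1.942 → £1.94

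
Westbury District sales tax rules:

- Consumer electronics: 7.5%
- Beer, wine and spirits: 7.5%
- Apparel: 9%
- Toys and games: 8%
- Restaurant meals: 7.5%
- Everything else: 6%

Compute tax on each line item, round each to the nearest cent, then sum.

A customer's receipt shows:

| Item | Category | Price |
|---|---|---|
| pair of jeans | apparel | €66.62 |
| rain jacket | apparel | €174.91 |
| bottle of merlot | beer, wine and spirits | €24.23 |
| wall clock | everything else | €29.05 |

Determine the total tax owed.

€25.30

Pair of jeans €66.62: apparel → 9% → €6.00
Rain jacket €174.91: apparel → 9% → €15.74
Bottle of merlot €24.23: beer, wine and spirits → 7.5% → €1.82
Wall clock €29.05: everything else → 6% → €1.74
Total tax = €6.00 + €15.74 + €1.82 + €1.74 = €25.30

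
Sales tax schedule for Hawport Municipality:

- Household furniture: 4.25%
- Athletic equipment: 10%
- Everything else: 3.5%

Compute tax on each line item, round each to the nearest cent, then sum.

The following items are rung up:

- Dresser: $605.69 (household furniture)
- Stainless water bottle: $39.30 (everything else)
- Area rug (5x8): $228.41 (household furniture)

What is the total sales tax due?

Dresser $605.69: household furniture → 4.25% → $25.74
Stainless water bottle $39.30: everything else → 3.5% → $1.38
Area rug (5x8) $228.41: household furniture → 4.25% → $9.71
Total tax = $25.74 + $1.38 + $9.71 = $36.83

$36.83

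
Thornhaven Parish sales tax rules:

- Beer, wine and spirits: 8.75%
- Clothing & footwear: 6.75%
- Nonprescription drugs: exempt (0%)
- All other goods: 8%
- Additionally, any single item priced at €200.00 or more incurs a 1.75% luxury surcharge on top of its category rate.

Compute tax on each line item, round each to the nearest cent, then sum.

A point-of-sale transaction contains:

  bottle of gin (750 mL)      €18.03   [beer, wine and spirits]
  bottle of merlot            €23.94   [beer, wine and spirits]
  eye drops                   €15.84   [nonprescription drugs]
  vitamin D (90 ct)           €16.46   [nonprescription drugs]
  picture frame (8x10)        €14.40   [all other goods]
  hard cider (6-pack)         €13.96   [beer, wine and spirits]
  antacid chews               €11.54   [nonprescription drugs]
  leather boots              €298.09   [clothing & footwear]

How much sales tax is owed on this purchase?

Bottle of gin (750 mL) €18.03: beer, wine and spirits → 8.75% → €1.58
Bottle of merlot €23.94: beer, wine and spirits → 8.75% → €2.09
Eye drops €15.84: nonprescription drugs → 0% → €0.00
Vitamin D (90 ct) €16.46: nonprescription drugs → 0% → €0.00
Picture frame (8x10) €14.40: all other goods → 8% → €1.15
Hard cider (6-pack) €13.96: beer, wine and spirits → 8.75% → €1.22
Antacid chews €11.54: nonprescription drugs → 0% → €0.00
Leather boots €298.09: clothing & footwear → 6.75% + 1.75% surcharge = 8.5% → €25.34
Total tax = €1.58 + €2.09 + €1.15 + €1.22 + €25.34 = €31.38

€31.38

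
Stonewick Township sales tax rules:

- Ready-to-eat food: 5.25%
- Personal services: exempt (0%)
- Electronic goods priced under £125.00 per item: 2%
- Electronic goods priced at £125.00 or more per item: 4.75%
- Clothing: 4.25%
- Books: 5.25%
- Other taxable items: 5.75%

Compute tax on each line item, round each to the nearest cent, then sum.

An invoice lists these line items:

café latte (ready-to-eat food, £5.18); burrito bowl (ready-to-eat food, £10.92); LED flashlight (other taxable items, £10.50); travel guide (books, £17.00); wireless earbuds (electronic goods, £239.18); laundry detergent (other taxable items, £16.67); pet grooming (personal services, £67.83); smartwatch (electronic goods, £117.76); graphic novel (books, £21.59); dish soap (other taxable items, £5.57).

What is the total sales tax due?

£18.46

Café latte £5.18: ready-to-eat food → 5.25% → £0.27
Burrito bowl £10.92: ready-to-eat food → 5.25% → £0.57
LED flashlight £10.50: other taxable items → 5.75% → £0.60
Travel guide £17.00: books → 5.25% → £0.89
Wireless earbuds £239.18: electronic goods, £125.00 or more → 4.75% → £11.36
Laundry detergent £16.67: other taxable items → 5.75% → £0.96
Pet grooming £67.83: personal services → 0% → £0.00
Smartwatch £117.76: electronic goods, under £125.00 → 2% → £2.36
Graphic novel £21.59: books → 5.25% → £1.13
Dish soap £5.57: other taxable items → 5.75% → £0.32
Total tax = £0.27 + £0.57 + £0.60 + £0.89 + £11.36 + £0.96 + £2.36 + £1.13 + £0.32 = £18.46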